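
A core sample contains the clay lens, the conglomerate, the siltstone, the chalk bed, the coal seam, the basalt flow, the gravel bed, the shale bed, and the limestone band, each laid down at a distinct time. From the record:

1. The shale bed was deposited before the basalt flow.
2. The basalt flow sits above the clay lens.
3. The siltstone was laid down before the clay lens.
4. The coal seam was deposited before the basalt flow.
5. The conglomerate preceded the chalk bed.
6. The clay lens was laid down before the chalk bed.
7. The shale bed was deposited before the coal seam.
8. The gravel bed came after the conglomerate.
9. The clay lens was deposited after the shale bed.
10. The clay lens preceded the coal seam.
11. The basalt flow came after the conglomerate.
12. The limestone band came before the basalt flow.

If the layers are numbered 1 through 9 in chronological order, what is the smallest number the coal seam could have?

The clay lens, the shale bed, and the siltstone must all come before the coal seam — 3 forced predecessors.
Nothing else is forced ahead of the coal seam, so its earliest slot is position 3 + 1 = 4.

4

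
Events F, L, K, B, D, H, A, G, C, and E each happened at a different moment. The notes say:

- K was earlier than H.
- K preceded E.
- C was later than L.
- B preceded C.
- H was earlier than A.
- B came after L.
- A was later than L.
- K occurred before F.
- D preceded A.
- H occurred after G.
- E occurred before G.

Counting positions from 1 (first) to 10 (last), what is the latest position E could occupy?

7

E must come before A, G, and H — 3 events forced after it.
Everything else can be placed before E in some valid order, so E can sit as late as position 10 − 3 = 7.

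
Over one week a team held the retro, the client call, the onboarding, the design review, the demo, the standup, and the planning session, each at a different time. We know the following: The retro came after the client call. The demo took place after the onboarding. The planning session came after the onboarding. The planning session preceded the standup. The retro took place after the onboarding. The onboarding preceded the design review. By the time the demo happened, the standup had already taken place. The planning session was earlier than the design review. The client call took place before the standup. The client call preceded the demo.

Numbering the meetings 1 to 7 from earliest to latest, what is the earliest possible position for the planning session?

The onboarding must come before the planning session — 1 forced predecessor.
Nothing else is forced ahead of the planning session, so its earliest slot is position 1 + 1 = 2.

2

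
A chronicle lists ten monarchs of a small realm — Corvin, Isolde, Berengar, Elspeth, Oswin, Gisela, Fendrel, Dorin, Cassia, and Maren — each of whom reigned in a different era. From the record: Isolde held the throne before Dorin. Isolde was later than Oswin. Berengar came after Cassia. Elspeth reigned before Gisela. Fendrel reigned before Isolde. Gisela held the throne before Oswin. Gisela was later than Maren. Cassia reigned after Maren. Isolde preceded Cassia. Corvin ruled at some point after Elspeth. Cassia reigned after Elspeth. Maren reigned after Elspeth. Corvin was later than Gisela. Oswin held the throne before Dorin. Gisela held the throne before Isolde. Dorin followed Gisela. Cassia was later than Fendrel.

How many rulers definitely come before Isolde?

5

Directly stated before Isolde: Fendrel, Gisela, and Oswin.
Elspeth reaches Isolde via Elspeth → Gisela → Isolde.
Maren reaches Isolde via Maren → Gisela → Isolde.
That's Elspeth, Fendrel, Gisela, Maren, and Oswin — 5 in all.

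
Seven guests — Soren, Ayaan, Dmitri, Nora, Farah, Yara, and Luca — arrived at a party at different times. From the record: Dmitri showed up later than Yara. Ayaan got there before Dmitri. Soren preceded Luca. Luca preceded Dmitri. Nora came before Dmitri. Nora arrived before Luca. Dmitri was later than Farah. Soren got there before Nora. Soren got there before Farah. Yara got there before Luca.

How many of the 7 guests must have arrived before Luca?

Directly stated before Luca: Nora, Soren, and Yara.
That's Nora, Soren, and Yara — 3 in all.

3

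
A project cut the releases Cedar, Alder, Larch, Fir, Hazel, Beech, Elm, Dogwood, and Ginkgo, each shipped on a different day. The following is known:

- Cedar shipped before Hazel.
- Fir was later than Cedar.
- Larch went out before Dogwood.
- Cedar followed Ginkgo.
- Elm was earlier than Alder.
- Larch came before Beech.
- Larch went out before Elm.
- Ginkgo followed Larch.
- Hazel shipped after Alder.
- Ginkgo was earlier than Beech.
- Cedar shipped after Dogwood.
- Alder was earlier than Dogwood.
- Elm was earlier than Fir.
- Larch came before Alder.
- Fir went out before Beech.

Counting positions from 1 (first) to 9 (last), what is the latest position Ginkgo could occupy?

5

Ginkgo must come before Beech, Cedar, Fir, and Hazel — 4 releases forced after it.
Everything else can be placed before Ginkgo in some valid order, so Ginkgo can sit as late as position 9 − 4 = 5.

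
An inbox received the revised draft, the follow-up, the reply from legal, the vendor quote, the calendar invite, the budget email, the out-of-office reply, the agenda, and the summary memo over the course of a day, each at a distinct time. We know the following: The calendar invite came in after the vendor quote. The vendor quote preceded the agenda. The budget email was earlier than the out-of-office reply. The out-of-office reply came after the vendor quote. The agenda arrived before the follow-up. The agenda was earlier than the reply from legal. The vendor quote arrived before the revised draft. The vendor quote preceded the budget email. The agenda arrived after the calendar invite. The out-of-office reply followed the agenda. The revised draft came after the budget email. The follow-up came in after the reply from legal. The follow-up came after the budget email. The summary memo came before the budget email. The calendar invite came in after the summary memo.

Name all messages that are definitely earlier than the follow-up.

the agenda, the budget email, the calendar invite, the reply from legal, the summary memo, the vendor quote

Directly stated before the follow-up: the agenda, the budget email, and the reply from legal.
The calendar invite reaches the follow-up via the calendar invite → the agenda → the follow-up.
The summary memo reaches the follow-up via the summary memo → the budget email → the follow-up.
The vendor quote reaches the follow-up via the vendor quote → the budget email → the follow-up.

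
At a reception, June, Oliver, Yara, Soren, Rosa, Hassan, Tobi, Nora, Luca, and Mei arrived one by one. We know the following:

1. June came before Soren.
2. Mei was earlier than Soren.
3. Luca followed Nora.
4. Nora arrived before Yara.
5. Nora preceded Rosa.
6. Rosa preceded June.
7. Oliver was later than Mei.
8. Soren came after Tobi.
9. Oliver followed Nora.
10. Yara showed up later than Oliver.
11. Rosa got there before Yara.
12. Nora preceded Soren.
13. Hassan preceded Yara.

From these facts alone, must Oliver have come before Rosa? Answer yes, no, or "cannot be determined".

cannot be determined

No chain of stated constraints runs from Oliver to Rosa, and none runs from Rosa to Oliver either.
So the relative order of Oliver and Rosa is not fixed by the given facts.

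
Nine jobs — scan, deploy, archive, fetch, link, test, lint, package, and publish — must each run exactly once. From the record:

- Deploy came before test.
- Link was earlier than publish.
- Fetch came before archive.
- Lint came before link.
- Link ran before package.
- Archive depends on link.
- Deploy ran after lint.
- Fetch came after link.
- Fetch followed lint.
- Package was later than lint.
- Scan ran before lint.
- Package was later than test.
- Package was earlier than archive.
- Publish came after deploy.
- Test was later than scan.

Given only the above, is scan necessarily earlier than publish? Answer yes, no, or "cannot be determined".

yes

Chain the constraints: scan → lint → link → publish. Each link is directly stated, so scan comes before publish.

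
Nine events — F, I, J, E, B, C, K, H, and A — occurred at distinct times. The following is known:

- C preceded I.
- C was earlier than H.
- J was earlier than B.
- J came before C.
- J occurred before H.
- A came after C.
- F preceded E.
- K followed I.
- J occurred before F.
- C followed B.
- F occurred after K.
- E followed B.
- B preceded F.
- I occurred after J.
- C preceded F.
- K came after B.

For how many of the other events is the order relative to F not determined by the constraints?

2

Forced before F: B, C, I, J, and K; forced after F: E.
That leaves A and H with no forced order relative to F — 2.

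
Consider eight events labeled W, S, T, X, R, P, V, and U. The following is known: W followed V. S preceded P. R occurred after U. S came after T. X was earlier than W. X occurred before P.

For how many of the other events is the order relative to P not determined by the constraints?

Forced before P: S, T, and X.
That leaves R, U, V, and W with no forced order relative to P — 4.

4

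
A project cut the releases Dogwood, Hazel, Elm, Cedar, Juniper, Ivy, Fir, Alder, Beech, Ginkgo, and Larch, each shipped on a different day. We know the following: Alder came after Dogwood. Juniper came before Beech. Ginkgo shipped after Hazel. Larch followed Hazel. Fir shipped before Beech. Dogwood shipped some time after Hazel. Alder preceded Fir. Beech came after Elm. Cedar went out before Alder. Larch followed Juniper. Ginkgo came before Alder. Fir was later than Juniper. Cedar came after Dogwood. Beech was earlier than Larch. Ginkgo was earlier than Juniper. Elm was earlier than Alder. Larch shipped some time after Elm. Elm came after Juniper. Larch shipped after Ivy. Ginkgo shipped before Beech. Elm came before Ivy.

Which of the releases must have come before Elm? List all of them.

Directly stated before Elm: Juniper.
Ginkgo reaches Elm via Ginkgo → Juniper → Elm.
Hazel reaches Elm via Hazel → Ginkgo → Juniper → Elm.
No chain forces Ivy (or any of the others) ahead of Elm.

Ginkgo, Hazel, Juniper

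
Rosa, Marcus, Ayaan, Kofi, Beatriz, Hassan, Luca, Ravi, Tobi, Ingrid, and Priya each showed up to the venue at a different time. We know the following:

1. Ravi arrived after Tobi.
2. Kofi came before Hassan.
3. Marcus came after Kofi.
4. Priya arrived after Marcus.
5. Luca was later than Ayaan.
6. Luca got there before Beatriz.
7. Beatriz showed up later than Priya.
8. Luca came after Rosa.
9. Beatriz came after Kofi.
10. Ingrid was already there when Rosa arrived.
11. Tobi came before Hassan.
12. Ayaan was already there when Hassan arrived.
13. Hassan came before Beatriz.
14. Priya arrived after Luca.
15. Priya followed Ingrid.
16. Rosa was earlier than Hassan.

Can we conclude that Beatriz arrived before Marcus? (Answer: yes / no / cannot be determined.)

no

Tracing the constraints gives Marcus → Priya → Beatriz, so Marcus must come before Beatriz.
That means Beatriz cannot be before Marcus.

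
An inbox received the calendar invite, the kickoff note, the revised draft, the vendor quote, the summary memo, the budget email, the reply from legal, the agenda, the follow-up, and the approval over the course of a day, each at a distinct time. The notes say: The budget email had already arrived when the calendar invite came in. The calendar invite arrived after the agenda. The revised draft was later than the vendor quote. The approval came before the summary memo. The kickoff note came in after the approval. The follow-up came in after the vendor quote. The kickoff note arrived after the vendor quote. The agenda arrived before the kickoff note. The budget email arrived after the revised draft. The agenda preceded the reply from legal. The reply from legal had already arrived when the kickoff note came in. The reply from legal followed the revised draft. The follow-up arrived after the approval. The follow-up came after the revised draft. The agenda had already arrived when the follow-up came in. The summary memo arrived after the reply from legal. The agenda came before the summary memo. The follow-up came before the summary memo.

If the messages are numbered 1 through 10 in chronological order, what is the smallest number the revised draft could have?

2

The vendor quote must come before the revised draft — 1 forced predecessor.
Nothing else is forced ahead of the revised draft, so its earliest slot is position 1 + 1 = 2.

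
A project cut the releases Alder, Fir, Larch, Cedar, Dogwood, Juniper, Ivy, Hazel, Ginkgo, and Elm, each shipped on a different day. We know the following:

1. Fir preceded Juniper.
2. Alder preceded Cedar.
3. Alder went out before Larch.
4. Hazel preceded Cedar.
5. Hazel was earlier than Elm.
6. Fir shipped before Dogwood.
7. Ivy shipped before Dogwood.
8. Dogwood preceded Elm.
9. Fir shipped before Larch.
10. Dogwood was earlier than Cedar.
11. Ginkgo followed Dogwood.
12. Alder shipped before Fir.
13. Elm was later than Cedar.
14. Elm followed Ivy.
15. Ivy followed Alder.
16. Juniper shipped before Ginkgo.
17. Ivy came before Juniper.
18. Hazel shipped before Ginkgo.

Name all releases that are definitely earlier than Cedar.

Directly stated before Cedar: Alder, Dogwood, and Hazel.
Fir reaches Cedar via Fir → Dogwood → Cedar.
Ivy reaches Cedar via Ivy → Dogwood → Cedar.

Alder, Dogwood, Fir, Hazel, Ivy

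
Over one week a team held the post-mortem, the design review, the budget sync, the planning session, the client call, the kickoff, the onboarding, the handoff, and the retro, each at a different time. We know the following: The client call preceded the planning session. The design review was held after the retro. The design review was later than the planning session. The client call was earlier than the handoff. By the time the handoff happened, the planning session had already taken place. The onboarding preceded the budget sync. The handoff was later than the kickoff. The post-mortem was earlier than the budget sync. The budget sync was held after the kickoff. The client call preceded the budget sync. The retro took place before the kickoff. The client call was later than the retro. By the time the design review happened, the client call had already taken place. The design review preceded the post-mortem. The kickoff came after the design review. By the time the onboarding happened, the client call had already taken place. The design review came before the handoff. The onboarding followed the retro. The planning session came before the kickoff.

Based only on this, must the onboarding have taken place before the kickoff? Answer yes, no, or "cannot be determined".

cannot be determined

No chain of stated constraints runs from the onboarding to the kickoff, and none runs from the kickoff to the onboarding either.
So the relative order of the onboarding and the kickoff is not fixed by the given facts.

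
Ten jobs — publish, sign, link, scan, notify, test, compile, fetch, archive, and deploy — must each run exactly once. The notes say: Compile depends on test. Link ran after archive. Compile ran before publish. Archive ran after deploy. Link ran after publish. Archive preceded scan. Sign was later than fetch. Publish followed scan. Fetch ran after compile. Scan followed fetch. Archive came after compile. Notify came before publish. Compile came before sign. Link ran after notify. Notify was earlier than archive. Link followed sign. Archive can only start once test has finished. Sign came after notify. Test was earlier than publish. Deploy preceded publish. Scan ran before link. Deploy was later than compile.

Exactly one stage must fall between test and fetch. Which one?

compile

Tracing the constraints gives test → compile → fetch, so compile sits after test and before fetch.
No other stage is forced both after test and before fetch.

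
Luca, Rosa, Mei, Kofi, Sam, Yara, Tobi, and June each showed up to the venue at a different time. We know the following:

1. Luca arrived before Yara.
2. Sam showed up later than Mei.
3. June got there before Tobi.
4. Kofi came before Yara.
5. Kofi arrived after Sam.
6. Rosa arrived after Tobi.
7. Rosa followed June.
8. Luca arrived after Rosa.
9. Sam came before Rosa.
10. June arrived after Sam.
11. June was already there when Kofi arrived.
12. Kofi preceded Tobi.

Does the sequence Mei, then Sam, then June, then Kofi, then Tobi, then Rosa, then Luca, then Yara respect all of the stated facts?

Check each stated constraint against the proposed order — e.g. Kofi is ahead of Yara; Sam is ahead of Rosa. Every pair is in the required order; nothing is violated.

yes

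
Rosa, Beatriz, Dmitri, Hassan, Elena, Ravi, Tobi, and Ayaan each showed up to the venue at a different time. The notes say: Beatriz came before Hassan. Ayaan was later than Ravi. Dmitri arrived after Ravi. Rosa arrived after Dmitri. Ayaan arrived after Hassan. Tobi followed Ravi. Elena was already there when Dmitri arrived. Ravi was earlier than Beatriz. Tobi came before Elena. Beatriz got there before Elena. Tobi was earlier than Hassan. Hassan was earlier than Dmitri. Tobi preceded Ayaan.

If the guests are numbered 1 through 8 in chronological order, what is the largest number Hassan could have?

Hassan must come before Ayaan, Dmitri, and Rosa — 3 guests forced after them.
Everything else can be placed before Hassan in some valid order, so Hassan can sit as late as position 8 − 3 = 5.

5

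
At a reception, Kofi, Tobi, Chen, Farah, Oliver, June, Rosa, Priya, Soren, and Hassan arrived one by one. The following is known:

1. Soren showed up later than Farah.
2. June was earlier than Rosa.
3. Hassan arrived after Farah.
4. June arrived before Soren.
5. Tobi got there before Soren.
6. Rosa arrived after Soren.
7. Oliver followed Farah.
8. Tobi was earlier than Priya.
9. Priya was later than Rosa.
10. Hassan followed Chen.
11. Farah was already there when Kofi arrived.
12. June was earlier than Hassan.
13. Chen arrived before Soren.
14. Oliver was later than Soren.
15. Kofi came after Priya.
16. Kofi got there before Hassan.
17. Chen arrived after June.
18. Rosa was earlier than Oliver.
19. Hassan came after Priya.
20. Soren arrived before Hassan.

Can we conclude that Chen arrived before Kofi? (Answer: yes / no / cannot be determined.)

yes

Chain the constraints: Chen → Soren → Rosa → Priya → Kofi. Each link is directly stated, so Chen comes before Kofi.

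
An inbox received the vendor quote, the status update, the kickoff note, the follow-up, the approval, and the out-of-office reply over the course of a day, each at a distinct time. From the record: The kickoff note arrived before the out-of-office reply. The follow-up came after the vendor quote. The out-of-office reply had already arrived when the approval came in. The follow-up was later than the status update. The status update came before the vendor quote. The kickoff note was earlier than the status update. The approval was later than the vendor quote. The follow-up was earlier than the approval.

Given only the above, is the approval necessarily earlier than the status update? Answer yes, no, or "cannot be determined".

no

Tracing the constraints gives the status update → the follow-up → the approval, so the status update must come before the approval.
That means the approval cannot be before the status update.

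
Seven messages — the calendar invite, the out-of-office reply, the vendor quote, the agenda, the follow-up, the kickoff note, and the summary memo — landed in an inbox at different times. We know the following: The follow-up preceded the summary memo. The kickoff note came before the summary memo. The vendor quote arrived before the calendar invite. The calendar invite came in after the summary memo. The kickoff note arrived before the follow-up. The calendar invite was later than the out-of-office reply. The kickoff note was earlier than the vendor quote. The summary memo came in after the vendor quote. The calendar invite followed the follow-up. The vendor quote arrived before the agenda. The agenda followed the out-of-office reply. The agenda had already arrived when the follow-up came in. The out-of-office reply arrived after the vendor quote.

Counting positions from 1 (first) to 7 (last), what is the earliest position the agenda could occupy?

The kickoff note, the out-of-office reply, and the vendor quote must all come before the agenda — 3 forced predecessors.
Nothing else is forced ahead of the agenda, so its earliest slot is position 3 + 1 = 4.

4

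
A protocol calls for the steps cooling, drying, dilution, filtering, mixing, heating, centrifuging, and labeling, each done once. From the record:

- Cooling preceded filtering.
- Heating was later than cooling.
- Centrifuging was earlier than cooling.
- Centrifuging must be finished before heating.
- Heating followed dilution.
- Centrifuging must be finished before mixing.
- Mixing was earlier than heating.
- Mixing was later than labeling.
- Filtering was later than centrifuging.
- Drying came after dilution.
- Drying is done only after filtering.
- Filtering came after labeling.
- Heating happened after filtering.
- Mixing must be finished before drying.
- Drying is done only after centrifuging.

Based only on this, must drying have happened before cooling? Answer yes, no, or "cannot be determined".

no

Tracing the constraints gives cooling → filtering → drying, so cooling must come before drying.
That means drying cannot be before cooling.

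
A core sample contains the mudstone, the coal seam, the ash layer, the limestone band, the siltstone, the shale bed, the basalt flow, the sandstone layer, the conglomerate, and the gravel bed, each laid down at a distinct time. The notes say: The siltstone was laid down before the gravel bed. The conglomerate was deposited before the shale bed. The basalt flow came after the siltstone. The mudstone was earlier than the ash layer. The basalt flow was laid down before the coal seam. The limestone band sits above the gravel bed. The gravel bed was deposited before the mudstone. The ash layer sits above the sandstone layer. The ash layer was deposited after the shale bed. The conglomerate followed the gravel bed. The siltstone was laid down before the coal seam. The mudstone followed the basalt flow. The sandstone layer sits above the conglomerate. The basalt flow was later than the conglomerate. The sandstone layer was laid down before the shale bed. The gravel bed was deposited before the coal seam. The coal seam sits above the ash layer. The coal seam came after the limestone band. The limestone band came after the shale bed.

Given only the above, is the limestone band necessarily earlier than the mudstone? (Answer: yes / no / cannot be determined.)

cannot be determined

No chain of stated constraints runs from the limestone band to the mudstone, and none runs from the mudstone to the limestone band either.
So the relative order of the limestone band and the mudstone is not fixed by the given facts.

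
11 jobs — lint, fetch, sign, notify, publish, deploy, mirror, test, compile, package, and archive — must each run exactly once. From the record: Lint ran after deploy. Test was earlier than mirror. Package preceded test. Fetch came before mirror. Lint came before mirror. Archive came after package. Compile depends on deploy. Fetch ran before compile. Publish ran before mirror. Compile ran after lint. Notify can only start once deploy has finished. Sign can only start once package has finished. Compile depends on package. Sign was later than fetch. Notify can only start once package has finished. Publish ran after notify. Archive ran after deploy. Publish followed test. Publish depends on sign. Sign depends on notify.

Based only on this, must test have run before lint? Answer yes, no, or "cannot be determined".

cannot be determined

No chain of stated constraints runs from test to lint, and none runs from lint to test either.
So the relative order of test and lint is not fixed by the given facts.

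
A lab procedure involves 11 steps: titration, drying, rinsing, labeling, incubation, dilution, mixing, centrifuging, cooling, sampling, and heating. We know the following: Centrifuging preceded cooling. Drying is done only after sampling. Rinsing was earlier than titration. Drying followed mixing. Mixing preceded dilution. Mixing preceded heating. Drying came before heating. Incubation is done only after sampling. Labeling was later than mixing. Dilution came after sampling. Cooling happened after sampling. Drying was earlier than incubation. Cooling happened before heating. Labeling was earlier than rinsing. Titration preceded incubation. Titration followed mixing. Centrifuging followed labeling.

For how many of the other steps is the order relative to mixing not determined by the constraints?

1

Forced after mixing: centrifuging, cooling, dilution, drying, heating, incubation, labeling, rinsing, and titration.
That leaves sampling with no forced order relative to mixing — 1.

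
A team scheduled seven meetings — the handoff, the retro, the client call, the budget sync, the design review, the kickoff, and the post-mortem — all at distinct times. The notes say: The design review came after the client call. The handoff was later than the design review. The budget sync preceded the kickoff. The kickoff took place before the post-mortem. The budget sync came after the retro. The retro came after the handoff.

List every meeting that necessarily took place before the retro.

Directly stated before the retro: the handoff.
The client call reaches the retro via the client call → the design review → the handoff → the retro.
The design review reaches the retro via the design review → the handoff → the retro.

the client call, the design review, the handoff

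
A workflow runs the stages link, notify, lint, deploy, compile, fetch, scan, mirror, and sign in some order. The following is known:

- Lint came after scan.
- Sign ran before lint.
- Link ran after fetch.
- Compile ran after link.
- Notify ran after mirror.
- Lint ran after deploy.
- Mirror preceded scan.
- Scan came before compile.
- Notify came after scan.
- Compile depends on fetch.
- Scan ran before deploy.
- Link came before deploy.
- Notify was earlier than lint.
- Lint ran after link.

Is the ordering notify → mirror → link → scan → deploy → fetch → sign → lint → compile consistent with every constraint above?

no

The constraints require fetch before link, but in the proposed sequence link appears ahead of fetch. That one violation is enough.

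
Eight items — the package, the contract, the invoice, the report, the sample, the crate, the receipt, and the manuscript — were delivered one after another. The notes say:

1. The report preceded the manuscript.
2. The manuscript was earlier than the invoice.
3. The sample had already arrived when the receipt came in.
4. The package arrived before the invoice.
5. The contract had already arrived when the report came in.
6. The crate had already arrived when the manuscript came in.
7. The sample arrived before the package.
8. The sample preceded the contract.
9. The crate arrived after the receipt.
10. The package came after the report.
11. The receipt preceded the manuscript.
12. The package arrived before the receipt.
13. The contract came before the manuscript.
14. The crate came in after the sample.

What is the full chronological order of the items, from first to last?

The constraints fix every adjacent pair, so only one ordering works:
the sample → the contract → the report → the package → the receipt → the crate → the manuscript → the invoice.

the sample, the contract, the report, the package, the receipt, the crate, the manuscript, the invoice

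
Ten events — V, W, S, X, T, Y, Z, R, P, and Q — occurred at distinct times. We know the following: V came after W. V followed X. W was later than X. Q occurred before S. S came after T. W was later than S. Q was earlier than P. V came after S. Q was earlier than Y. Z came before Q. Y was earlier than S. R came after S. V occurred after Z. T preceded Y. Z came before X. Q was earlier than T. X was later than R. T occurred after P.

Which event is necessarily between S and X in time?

R

Tracing the constraints gives S → R → X, so R sits after S and before X.
No other event is forced both after S and before X.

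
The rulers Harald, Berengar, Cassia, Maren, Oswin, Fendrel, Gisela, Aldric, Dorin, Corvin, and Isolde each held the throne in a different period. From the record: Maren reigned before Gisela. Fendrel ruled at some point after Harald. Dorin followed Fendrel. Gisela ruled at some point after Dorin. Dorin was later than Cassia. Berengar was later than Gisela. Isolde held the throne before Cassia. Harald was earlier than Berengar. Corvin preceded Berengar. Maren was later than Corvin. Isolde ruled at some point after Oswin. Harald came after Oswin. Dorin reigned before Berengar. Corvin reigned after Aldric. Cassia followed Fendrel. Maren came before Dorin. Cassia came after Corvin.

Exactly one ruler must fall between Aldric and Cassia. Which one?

Tracing the constraints gives Aldric → Corvin → Cassia, so Corvin sits after Aldric and before Cassia.
No other ruler is forced both after Aldric and before Cassia.

Corvin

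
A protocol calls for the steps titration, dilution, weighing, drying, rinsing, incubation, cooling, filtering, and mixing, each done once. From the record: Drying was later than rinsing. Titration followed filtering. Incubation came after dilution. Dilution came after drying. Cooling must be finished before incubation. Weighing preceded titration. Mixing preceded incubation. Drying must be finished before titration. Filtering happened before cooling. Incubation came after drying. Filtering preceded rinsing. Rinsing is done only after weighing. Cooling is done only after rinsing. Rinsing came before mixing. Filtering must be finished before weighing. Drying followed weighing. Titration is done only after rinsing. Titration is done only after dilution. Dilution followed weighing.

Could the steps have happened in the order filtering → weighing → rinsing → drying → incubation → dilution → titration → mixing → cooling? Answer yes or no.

The constraints require cooling before incubation, but in the proposed sequence incubation appears ahead of cooling. That one violation is enough.

no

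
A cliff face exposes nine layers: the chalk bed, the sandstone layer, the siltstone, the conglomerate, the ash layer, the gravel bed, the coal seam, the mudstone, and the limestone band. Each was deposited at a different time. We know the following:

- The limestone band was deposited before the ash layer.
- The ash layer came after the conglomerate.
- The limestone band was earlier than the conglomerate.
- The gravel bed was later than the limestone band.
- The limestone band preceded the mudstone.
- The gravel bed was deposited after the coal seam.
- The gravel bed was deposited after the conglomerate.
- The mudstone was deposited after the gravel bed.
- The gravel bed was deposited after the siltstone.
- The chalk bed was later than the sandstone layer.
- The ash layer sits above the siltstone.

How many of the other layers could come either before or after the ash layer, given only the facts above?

Forced before the ash layer: the conglomerate, the limestone band, and the siltstone.
That leaves the chalk bed, the coal seam, the gravel bed, the mudstone, and the sandstone layer with no forced order relative to the ash layer — 5.

5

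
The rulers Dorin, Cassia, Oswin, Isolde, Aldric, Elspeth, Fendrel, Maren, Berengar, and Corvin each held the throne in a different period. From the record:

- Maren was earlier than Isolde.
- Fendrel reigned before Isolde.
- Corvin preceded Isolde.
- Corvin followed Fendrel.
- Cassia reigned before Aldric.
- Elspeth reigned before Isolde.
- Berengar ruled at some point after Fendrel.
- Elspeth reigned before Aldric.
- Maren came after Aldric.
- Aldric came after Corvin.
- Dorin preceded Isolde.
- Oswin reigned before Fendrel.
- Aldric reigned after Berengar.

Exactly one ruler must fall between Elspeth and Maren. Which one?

Aldric

Tracing the constraints gives Elspeth → Aldric → Maren, so Aldric sits after Elspeth and before Maren.
No other ruler is forced both after Elspeth and before Maren.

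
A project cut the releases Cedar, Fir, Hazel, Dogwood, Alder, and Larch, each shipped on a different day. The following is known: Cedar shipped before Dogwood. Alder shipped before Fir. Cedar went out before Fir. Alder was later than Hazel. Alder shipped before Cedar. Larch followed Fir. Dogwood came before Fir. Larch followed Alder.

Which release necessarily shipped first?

Hazel has a chain of constraints placing it before every other release, so Hazel must be first.

Hazel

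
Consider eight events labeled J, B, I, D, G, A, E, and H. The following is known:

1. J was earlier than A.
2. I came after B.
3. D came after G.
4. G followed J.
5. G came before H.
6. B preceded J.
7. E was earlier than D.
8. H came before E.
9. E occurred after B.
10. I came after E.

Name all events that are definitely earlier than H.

B, G, J

Directly stated before H: G.
B reaches H via B → J → G → H.
J reaches H via J → G → H.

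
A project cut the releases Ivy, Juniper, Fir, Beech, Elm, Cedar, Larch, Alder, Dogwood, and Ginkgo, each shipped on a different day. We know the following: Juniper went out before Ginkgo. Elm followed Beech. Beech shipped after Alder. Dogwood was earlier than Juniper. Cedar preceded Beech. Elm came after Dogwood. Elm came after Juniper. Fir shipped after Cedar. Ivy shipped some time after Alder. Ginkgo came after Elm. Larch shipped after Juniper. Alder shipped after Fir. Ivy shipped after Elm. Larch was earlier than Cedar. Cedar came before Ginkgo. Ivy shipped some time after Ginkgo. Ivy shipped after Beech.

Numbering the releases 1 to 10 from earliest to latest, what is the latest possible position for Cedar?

Cedar must come before Alder, Beech, Elm, Fir, Ginkgo, and Ivy — 6 releases forced after it.
Everything else can be placed before Cedar in some valid order, so Cedar can sit as late as position 10 − 6 = 4.

4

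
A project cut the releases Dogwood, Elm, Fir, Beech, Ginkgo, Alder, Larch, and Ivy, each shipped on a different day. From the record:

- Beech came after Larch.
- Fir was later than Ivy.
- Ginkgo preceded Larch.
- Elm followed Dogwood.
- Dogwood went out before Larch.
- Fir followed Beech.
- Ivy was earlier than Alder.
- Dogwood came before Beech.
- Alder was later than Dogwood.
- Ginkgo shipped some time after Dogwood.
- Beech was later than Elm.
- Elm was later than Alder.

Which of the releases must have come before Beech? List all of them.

Alder, Dogwood, Elm, Ginkgo, Ivy, Larch

Directly stated before Beech: Dogwood, Elm, and Larch.
Alder reaches Beech via Alder → Elm → Beech.
Ginkgo reaches Beech via Ginkgo → Larch → Beech.
Ivy reaches Beech via Ivy → Alder → Elm → Beech.
No chain forces Fir ahead of Beech.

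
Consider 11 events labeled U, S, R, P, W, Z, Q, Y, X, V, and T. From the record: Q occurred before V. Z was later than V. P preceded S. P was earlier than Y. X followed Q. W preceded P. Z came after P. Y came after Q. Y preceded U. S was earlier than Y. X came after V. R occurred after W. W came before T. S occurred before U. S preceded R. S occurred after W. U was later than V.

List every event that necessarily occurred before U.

P, Q, S, V, W, Y

Directly stated before U: S, V, and Y.
P reaches U via P → S → U.
Q reaches U via Q → V → U.
W reaches U via W → S → U.
No chain forces X (or any of the others) ahead of U.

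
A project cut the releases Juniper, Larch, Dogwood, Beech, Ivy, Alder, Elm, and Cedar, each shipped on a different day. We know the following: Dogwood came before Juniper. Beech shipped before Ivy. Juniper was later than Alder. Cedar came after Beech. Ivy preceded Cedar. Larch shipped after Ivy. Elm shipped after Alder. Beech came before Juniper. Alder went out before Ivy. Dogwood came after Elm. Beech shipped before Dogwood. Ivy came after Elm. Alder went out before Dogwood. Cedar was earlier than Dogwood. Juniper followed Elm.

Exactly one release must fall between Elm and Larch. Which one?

Tracing the constraints gives Elm → Ivy → Larch, so Ivy sits after Elm and before Larch.
No other release is forced both after Elm and before Larch.

Ivy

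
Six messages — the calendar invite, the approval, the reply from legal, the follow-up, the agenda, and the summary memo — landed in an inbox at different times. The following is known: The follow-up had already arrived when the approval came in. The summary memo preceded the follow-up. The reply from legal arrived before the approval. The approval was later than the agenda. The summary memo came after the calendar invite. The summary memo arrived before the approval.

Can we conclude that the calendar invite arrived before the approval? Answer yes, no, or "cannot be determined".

yes

Chain the constraints: the calendar invite → the summary memo → the approval. Each link is directly stated, so the calendar invite comes before the approval.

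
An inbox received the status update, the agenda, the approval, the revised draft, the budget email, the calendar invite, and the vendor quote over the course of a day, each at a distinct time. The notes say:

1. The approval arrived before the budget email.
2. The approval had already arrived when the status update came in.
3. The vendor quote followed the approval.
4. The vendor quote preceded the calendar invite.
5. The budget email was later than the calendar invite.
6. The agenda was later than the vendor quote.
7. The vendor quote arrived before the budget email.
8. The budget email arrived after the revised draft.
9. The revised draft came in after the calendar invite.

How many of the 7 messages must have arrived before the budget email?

Directly stated before the budget email: the approval, the calendar invite, the revised draft, and the vendor quote.
No chain forces the status update (or any of the others) ahead of the budget email.
That's the approval, the calendar invite, the revised draft, and the vendor quote — 4 in all.

4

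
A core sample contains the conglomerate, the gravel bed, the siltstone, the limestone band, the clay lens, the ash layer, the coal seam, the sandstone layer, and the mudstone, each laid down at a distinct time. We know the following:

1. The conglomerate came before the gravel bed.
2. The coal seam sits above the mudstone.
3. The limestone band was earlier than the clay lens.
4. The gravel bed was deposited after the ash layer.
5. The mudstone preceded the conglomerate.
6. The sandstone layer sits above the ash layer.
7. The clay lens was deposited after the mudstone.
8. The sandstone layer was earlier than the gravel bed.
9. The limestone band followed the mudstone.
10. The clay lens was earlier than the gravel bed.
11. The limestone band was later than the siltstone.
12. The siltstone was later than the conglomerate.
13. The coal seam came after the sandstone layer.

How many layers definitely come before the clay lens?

4

Directly stated before the clay lens: the limestone band and the mudstone.
The conglomerate reaches the clay lens via the conglomerate → the siltstone → the limestone band → the clay lens.
The siltstone reaches the clay lens via the siltstone → the limestone band → the clay lens.
No chain forces the sandstone layer (or any of the others) ahead of the clay lens.
That's the conglomerate, the limestone band, the mudstone, and the siltstone — 4 in all.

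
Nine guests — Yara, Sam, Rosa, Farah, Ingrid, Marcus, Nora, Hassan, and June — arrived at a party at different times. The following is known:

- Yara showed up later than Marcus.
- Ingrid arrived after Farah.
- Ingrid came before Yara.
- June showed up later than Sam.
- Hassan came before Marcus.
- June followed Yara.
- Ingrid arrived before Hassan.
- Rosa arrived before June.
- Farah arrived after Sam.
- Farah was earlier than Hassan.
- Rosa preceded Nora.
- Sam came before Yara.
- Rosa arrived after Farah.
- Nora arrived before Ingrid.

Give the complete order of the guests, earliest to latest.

The constraints fix every adjacent pair, so only one ordering works:
Sam → Farah → Rosa → Nora → Ingrid → Hassan → Marcus → Yara → June.

Sam, Farah, Rosa, Nora, Ingrid, Hassan, Marcus, Yara, June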